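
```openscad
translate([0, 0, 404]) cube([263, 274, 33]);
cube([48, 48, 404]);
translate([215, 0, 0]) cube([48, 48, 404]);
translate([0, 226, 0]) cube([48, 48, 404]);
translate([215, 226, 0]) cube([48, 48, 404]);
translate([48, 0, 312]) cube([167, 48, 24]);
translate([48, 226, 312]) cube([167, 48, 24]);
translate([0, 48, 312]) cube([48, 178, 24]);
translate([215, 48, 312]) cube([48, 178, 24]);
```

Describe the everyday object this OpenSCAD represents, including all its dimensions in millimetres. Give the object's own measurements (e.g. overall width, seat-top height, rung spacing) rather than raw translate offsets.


A simple wooden stool: a rectangular seat 263 mm (x) by 274 mm (y), 33 mm thick, top face at z = 437 mm, on four square legs, each 48×48 mm in cross-section. The legs rest on z = 0, each flush with a corner of the seat. Four stretchers, 48 mm wide and 24 mm tall, connect adjacent legs with their undersides at z = 312 mm, each running between the inner faces of the legs it joins and aligned with the legs' outer faces on the other axis.


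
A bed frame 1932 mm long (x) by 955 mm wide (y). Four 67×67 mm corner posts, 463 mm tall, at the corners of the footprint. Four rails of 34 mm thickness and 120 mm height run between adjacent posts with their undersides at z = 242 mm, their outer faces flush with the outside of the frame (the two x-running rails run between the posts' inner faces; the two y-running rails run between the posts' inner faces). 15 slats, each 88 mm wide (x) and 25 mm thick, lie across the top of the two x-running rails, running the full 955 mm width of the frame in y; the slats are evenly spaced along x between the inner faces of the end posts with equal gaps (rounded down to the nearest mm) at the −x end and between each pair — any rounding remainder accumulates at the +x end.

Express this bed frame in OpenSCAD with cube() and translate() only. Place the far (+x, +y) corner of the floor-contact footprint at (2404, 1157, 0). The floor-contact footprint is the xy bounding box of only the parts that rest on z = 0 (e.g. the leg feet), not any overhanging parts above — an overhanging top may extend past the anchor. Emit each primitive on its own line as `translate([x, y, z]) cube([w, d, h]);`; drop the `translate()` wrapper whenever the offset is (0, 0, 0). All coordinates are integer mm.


translate([472, 202, 0]) cube([67, 67, 463]);
translate([472, 1090, 0]) cube([67, 67, 463]);
translate([2337, 202, 0]) cube([67, 67, 463]);
translate([2337, 1090, 0]) cube([67, 67, 463]);
translate([539, 202, 242]) cube([1798, 34, 120]);
translate([539, 1123, 242]) cube([1798, 34, 120]);
translate([472, 269, 242]) cube([34, 821, 120]);
translate([2370, 269, 242]) cube([34, 821, 120]);
translate([568, 202, 362]) cube([88, 955, 25]);
translate([685, 202, 362]) cube([88, 955, 25]);
translate([802, 202, 362]) cube([88, 955, 25]);
translate([919, 202, 362]) cube([88, 955, 25]);
translate([1036, 202, 362]) cube([88, 955, 25]);
translate([1153, 202, 362]) cube([88, 955, 25]);
translate([1270, 202, 362]) cube([88, 955, 25]);
translate([1387, 202, 362]) cube([88, 955, 25]);
translate([1504, 202, 362]) cube([88, 955, 25]);
translate([1621, 202, 362]) cube([88, 955, 25]);
translate([1738, 202, 362]) cube([88, 955, 25]);
translate([1855, 202, 362]) cube([88, 955, 25]);
translate([1972, 202, 362]) cube([88, 955, 25]);
translate([2089, 202, 362]) cube([88, 955, 25]);
translate([2206, 202, 362]) cube([88, 955, 25]);


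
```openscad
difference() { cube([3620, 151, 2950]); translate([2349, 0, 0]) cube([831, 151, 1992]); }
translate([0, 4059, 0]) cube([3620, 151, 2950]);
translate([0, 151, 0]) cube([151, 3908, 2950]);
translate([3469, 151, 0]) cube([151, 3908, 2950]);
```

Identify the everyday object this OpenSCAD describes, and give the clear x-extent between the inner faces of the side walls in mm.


A single room. The interior width is 3318 mm.

Four walls enclosing a rectangle with a door in the front wall — a room. Outside width 3620 minus two 151 mm walls gives 3318 mm.


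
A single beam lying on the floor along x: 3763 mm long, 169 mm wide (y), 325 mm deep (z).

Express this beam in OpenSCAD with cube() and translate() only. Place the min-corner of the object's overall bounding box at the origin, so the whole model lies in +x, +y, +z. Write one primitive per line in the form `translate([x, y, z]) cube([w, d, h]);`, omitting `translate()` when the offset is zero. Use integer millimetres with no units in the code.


cube([3763, 169, 325]);


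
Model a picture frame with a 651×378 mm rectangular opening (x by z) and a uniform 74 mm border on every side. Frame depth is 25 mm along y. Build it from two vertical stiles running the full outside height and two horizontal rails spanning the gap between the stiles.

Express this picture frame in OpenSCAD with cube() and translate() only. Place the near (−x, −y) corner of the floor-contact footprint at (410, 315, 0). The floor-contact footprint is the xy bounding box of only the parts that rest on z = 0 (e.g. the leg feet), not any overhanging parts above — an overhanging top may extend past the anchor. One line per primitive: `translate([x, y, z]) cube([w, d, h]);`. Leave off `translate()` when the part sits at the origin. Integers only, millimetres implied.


translate([410, 315, 0]) cube([74, 25, 526]);
translate([1135, 315, 0]) cube([74, 25, 526]);
translate([484, 315, 0]) cube([651, 25, 74]);
translate([484, 315, 452]) cube([651, 25, 74]);


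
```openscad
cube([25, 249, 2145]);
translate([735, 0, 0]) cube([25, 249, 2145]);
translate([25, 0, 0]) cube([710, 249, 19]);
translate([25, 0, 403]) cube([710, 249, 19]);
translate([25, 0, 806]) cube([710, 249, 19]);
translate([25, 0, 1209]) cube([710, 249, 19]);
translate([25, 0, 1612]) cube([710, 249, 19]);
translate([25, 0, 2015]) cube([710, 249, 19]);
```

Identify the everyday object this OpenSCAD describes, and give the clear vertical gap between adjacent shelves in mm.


A bookshelf. The clear shelf gap is 384 mm.

Two tall side panels with 6 horizontal boards between them — a bookshelf. The first two shelf undersides are at z = 0 and z = 403; with shelf thickness 19, the clear gap is 403 − 0 − 19 = 384 mm.


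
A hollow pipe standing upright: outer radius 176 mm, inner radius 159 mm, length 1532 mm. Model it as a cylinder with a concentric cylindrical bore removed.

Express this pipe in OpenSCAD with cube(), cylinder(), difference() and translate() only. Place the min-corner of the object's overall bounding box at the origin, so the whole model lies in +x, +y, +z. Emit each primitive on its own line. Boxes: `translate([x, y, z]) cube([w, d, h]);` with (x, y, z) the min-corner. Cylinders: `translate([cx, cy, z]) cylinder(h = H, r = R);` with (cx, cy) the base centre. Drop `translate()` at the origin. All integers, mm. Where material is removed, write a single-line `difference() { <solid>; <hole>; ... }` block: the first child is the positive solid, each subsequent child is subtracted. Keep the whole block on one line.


difference() { translate([176, 176, 0]) cylinder(h = 1532, r = 176); translate([176, 176, 0]) cylinder(h = 1532, r = 159); }


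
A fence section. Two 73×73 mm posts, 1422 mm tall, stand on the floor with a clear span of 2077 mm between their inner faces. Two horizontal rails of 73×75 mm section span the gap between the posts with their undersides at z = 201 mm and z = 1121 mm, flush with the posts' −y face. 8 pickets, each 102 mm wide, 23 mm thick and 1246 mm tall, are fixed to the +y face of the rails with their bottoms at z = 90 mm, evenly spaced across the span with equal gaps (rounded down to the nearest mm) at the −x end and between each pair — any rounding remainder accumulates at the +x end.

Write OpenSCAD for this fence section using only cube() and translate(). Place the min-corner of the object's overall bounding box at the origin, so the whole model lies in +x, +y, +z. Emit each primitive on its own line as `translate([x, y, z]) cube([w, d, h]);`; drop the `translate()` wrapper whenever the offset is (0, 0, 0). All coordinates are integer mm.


cube([73, 73, 1422]);
translate([2150, 0, 0]) cube([73, 73, 1422]);
translate([73, 0, 201]) cube([2077, 73, 75]);
translate([73, 0, 1121]) cube([2077, 73, 75]);
translate([213, 73, 90]) cube([102, 23, 1246]);
translate([455, 73, 90]) cube([102, 23, 1246]);
translate([697, 73, 90]) cube([102, 23, 1246]);
translate([939, 73, 90]) cube([102, 23, 1246]);
translate([1181, 73, 90]) cube([102, 23, 1246]);
translate([1423, 73, 90]) cube([102, 23, 1246]);
translate([1665, 73, 90]) cube([102, 23, 1246]);
translate([1907, 73, 90]) cube([102, 23, 1246]);


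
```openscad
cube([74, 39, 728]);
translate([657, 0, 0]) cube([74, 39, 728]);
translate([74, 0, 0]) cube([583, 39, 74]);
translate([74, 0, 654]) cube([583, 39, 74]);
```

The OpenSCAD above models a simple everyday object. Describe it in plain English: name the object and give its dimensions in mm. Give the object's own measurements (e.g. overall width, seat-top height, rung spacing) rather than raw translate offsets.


A rectangular picture frame lying in the x–z plane (depth along y). The opening is 583 mm wide (x) by 580 mm tall (z), surrounded by a border 74 mm wide on all four sides. The frame is 39 mm deep and is made of two full-height vertical stiles with two horizontal rails fitted between them.


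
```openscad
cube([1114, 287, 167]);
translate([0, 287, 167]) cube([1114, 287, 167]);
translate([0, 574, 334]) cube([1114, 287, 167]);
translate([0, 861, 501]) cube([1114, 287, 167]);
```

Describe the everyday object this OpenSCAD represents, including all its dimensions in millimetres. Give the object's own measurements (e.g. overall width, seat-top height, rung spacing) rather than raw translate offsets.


A straight staircase of 4 solid steps. Each step is 1114 mm wide (x), 287 mm deep (y, the going) and 167 mm tall (the rise). The first step rests on the floor; each subsequent step sits one going further in +y and one rise higher in +z, directly behind and above the previous step with no overlap.


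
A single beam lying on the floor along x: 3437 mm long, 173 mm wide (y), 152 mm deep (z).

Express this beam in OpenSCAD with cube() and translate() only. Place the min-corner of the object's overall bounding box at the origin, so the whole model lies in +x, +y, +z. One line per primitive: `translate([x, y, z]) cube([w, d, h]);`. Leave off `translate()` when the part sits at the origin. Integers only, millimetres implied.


cube([3437, 173, 152]);


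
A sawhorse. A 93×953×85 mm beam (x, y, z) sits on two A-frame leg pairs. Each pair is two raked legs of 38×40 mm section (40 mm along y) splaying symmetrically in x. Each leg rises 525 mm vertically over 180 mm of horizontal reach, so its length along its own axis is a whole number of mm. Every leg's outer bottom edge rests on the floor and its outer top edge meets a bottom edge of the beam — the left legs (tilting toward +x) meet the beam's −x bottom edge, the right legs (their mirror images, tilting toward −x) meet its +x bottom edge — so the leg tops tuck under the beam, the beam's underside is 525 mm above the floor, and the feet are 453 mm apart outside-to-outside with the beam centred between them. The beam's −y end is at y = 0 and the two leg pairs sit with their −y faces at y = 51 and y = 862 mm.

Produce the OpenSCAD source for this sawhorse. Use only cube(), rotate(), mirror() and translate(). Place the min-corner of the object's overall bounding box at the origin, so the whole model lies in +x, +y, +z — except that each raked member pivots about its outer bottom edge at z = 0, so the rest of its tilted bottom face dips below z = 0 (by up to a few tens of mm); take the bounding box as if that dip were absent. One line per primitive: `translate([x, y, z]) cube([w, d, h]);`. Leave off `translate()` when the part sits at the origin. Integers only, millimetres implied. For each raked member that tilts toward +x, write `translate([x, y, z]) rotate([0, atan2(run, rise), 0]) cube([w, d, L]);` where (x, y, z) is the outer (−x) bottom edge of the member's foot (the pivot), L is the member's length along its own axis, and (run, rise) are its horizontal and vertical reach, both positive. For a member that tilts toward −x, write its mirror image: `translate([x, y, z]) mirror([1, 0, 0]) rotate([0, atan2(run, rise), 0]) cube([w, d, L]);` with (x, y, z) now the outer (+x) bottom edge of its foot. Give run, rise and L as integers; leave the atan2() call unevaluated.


translate([180, 0, 525]) cube([93, 953, 85]);
translate([0, 51, 0]) rotate([0, atan2(180, 525), 0]) cube([38, 40, 555]);
translate([453, 51, 0]) mirror([1, 0, 0]) rotate([0, atan2(180, 525), 0]) cube([38, 40, 555]);
translate([0, 862, 0]) rotate([0, atan2(180, 525), 0]) cube([38, 40, 555]);
translate([453, 862, 0]) mirror([1, 0, 0]) rotate([0, atan2(180, 525), 0]) cube([38, 40, 555]);


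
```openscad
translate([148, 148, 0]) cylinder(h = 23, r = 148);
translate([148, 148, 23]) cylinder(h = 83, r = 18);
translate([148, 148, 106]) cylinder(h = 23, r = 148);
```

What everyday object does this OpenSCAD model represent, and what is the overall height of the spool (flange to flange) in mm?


A spool. The overall height is 129 mm.

Three coaxial cylinders, large–small–large — a spool. Two 23 mm flanges and a 83 mm core give 23 + 83 + 23 = 129 mm.


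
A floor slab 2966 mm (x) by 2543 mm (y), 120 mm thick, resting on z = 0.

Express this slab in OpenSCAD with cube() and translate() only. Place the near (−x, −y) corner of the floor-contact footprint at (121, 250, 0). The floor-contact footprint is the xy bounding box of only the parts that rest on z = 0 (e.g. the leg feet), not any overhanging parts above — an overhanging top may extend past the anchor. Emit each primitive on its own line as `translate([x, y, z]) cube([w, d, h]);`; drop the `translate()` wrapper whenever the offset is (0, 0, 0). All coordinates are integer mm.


translate([121, 250, 0]) cube([2966, 2543, 120]);


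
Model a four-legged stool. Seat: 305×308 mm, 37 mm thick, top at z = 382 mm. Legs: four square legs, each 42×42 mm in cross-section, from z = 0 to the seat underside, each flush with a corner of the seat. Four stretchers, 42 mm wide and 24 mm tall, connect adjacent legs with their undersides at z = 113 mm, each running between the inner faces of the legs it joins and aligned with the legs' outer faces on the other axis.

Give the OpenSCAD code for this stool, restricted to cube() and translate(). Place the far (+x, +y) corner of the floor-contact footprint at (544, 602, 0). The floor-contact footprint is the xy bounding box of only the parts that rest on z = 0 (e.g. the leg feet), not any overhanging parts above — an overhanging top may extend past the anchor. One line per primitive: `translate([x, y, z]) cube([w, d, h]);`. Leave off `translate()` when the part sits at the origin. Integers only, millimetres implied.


translate([239, 294, 345]) cube([305, 308, 37]);
translate([239, 294, 0]) cube([42, 42, 345]);
translate([502, 294, 0]) cube([42, 42, 345]);
translate([239, 560, 0]) cube([42, 42, 345]);
translate([502, 560, 0]) cube([42, 42, 345]);
translate([281, 294, 113]) cube([221, 42, 24]);
translate([281, 560, 113]) cube([221, 42, 24]);
translate([239, 336, 113]) cube([42, 224, 24]);
translate([502, 336, 113]) cube([42, 224, 24]);


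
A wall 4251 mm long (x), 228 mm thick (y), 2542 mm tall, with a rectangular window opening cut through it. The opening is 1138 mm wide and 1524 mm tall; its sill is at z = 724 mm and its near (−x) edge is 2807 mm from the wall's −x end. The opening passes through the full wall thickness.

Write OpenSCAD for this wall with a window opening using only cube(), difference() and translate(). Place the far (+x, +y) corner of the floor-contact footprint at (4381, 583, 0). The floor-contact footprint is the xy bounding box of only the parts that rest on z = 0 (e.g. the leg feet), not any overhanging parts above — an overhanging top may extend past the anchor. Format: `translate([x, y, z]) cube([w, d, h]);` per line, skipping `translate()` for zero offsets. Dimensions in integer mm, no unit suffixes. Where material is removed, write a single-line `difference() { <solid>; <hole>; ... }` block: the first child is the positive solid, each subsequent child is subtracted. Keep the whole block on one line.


difference() { translate([130, 355, 0]) cube([4251, 228, 2542]); translate([2937, 355, 724]) cube([1138, 228, 1524]); }


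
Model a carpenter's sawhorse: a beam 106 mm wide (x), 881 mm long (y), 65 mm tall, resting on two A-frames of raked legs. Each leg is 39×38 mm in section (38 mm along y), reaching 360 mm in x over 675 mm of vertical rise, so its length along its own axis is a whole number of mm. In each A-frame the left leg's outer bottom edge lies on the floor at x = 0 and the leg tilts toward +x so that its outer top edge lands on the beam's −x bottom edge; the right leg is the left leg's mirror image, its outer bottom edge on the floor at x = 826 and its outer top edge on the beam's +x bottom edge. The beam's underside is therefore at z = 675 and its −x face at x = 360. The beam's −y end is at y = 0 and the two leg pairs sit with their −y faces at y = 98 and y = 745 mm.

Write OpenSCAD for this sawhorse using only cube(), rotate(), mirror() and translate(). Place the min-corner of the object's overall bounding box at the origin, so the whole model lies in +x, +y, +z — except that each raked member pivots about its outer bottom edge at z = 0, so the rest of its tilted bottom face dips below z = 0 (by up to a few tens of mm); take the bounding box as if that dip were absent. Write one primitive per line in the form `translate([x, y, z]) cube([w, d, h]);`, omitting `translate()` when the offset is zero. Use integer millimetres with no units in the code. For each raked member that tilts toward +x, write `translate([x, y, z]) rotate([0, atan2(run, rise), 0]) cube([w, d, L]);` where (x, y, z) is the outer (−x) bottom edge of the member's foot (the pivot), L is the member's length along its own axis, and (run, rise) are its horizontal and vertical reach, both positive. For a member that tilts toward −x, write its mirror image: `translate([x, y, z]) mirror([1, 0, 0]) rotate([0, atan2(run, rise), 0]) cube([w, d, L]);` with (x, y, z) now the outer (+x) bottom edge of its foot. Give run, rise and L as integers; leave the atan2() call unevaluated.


translate([360, 0, 675]) cube([106, 881, 65]);
translate([0, 98, 0]) rotate([0, atan2(360, 675), 0]) cube([39, 38, 765]);
translate([826, 98, 0]) mirror([1, 0, 0]) rotate([0, atan2(360, 675), 0]) cube([39, 38, 765]);
translate([0, 745, 0]) rotate([0, atan2(360, 675), 0]) cube([39, 38, 765]);
translate([826, 745, 0]) mirror([1, 0, 0]) rotate([0, atan2(360, 675), 0]) cube([39, 38, 765]);


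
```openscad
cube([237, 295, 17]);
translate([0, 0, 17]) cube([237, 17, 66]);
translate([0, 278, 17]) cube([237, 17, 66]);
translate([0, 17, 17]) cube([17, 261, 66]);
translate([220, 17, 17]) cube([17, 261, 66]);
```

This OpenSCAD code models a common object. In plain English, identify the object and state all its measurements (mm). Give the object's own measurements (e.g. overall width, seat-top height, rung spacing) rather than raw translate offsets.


An open-topped rectangular box: outside dimensions 237×295×83 mm, with a uniform wall and base thickness of 17 mm. The base is a full 237×295 slab on the floor; four walls sit on top of the base. The front and back walls (the −y and +y sides) span the full width; the two side walls fit between them.


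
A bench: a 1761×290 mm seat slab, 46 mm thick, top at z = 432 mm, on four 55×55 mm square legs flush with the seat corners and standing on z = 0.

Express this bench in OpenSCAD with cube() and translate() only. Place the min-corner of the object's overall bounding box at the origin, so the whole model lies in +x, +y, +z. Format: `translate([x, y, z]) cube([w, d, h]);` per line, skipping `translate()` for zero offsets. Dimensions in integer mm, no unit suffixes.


translate([0, 0, 386]) cube([1761, 290, 46]);
cube([55, 55, 386]);
translate([0, 235, 0]) cube([55, 55, 386]);
translate([1706, 0, 0]) cube([55, 55, 386]);
translate([1706, 235, 0]) cube([55, 55, 386]);


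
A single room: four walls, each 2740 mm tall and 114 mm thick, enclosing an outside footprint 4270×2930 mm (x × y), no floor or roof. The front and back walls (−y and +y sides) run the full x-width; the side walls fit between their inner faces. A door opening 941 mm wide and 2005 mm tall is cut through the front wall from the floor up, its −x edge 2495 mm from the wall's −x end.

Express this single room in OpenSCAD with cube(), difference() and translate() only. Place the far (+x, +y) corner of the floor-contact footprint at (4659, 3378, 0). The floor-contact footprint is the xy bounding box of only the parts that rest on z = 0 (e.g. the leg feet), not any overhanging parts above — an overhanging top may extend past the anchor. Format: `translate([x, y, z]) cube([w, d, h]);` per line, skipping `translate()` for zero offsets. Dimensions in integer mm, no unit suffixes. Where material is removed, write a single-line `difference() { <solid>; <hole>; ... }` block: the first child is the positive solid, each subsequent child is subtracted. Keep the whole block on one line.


difference() { translate([389, 448, 0]) cube([4270, 114, 2740]); translate([2884, 448, 0]) cube([941, 114, 2005]); }
translate([389, 3264, 0]) cube([4270, 114, 2740]);
translate([389, 562, 0]) cube([114, 2702, 2740]);
translate([4545, 562, 0]) cube([114, 2702, 2740]);


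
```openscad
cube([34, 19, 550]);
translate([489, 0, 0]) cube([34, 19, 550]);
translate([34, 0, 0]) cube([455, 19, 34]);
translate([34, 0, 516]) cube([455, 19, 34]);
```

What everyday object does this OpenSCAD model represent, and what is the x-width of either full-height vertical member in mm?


A picture frame. The border width is 34 mm.

Four thin pieces enclosing a rectangular opening — a picture frame. The two full-height stiles are 550 mm tall; the top rail sits at z = 516 and is 34 mm tall, so the border above the opening is 550 − 516 = 34 mm, matching the stile x-width.


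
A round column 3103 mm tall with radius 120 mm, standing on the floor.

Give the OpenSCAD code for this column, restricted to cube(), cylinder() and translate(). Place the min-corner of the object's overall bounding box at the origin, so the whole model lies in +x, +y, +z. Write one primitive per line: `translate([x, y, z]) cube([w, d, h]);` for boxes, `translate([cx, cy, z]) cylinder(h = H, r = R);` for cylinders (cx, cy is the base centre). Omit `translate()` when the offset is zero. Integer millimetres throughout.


translate([120, 120, 0]) cylinder(h = 3103, r = 120);


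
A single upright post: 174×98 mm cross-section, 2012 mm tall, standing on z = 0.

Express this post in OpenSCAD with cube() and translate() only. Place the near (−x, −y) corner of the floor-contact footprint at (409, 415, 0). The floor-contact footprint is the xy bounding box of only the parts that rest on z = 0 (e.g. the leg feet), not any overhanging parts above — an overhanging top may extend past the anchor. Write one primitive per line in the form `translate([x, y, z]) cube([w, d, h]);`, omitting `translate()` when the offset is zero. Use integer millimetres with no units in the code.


translate([409, 415, 0]) cube([174, 98, 2012]);


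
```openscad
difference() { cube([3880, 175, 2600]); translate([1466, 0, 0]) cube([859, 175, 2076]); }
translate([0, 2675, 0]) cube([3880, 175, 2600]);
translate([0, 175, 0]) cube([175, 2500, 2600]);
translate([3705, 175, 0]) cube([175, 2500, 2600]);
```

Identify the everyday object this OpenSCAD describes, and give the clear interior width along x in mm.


A single room. The interior width is 3530 mm.

Four walls enclosing a rectangle with a door in the front wall — a room. Outside width 3880 minus two 175 mm walls gives 3530 mm.


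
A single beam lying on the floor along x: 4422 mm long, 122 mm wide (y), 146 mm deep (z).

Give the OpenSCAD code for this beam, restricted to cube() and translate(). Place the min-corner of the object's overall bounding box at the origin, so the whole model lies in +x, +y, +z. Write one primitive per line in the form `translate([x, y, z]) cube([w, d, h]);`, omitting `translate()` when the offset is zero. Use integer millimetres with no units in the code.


cube([4422, 122, 146]);


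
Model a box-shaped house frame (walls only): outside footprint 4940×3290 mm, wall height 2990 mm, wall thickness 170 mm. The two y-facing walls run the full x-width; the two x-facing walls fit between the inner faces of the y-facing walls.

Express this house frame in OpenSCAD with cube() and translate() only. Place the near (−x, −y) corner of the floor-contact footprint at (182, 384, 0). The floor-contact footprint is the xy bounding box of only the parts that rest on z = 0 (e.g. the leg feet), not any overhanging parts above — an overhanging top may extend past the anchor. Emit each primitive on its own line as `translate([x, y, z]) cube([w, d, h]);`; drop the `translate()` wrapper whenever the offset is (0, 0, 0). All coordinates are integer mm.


translate([182, 384, 0]) cube([4940, 170, 2990]);
translate([182, 3504, 0]) cube([4940, 170, 2990]);
translate([182, 554, 0]) cube([170, 2950, 2990]);
translate([4952, 554, 0]) cube([170, 2950, 2990]);


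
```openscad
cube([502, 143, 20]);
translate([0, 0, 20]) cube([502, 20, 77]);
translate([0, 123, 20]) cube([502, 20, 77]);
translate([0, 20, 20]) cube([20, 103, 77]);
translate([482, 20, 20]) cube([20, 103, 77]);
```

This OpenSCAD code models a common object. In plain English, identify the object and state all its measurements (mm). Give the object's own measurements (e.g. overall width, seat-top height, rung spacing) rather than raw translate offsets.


An open-topped rectangular box: outside dimensions 502×143×97 mm, with a uniform wall and base thickness of 20 mm. The base is a full 502×143 slab on the floor; four walls sit on top of the base. The front and back walls (the −y and +y sides) span the full width; the two side walls fit between them.


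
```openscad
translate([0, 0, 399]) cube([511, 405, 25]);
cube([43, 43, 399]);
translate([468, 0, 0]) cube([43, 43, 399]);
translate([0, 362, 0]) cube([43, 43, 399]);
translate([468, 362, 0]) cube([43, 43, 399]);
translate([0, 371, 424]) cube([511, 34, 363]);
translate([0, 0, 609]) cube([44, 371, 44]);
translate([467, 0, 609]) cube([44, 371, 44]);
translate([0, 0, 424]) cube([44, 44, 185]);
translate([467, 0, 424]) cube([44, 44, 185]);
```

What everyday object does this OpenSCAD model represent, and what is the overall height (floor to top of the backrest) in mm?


A chair. The overall height is 787 mm.

A slab on four corner posts with a tall panel at the back — a chair. The seat slab sits at z = 399 with thickness 25, and the 363 mm backrest starts at the seat top, so the overall height is 399 + 25 + 363 = 787 mm.


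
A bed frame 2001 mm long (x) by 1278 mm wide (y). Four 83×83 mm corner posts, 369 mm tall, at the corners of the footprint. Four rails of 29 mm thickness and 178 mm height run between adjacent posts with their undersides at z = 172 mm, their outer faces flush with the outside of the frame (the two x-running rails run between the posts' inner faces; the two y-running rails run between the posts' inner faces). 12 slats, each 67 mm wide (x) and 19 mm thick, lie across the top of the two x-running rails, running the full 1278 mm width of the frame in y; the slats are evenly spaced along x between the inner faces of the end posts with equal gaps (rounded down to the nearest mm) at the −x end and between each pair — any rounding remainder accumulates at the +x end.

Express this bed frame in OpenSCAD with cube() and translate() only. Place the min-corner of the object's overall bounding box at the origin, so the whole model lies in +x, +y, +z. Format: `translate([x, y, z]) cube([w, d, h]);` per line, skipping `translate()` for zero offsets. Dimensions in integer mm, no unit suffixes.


cube([83, 83, 369]);
translate([0, 1195, 0]) cube([83, 83, 369]);
translate([1918, 0, 0]) cube([83, 83, 369]);
translate([1918, 1195, 0]) cube([83, 83, 369]);
translate([83, 0, 172]) cube([1835, 29, 178]);
translate([83, 1249, 172]) cube([1835, 29, 178]);
translate([0, 83, 172]) cube([29, 1112, 178]);
translate([1972, 83, 172]) cube([29, 1112, 178]);
translate([162, 0, 350]) cube([67, 1278, 19]);
translate([308, 0, 350]) cube([67, 1278, 19]);
translate([454, 0, 350]) cube([67, 1278, 19]);
translate([600, 0, 350]) cube([67, 1278, 19]);
translate([746, 0, 350]) cube([67, 1278, 19]);
translate([892, 0, 350]) cube([67, 1278, 19]);
translate([1038, 0, 350]) cube([67, 1278, 19]);
translate([1184, 0, 350]) cube([67, 1278, 19]);
translate([1330, 0, 350]) cube([67, 1278, 19]);
translate([1476, 0, 350]) cube([67, 1278, 19]);
translate([1622, 0, 350]) cube([67, 1278, 19]);
translate([1768, 0, 350]) cube([67, 1278, 19]);


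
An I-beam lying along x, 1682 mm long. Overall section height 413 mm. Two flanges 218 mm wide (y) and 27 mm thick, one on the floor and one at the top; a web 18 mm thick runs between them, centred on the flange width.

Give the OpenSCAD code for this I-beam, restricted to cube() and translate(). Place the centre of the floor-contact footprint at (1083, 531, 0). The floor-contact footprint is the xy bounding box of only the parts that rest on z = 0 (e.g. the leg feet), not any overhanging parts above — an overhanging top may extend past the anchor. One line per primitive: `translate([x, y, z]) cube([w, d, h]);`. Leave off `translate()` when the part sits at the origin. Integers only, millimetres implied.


translate([242, 422, 0]) cube([1682, 218, 27]);
translate([242, 522, 27]) cube([1682, 18, 359]);
translate([242, 422, 386]) cube([1682, 218, 27]);


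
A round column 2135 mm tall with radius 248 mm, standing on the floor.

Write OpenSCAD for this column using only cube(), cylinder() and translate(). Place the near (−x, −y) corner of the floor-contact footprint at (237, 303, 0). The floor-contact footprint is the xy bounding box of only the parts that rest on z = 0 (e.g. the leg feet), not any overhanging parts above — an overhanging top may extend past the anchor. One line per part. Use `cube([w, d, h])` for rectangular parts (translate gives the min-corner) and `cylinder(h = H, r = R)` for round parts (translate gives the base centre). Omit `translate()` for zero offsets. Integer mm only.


translate([485, 551, 0]) cylinder(h = 2135, r = 248);


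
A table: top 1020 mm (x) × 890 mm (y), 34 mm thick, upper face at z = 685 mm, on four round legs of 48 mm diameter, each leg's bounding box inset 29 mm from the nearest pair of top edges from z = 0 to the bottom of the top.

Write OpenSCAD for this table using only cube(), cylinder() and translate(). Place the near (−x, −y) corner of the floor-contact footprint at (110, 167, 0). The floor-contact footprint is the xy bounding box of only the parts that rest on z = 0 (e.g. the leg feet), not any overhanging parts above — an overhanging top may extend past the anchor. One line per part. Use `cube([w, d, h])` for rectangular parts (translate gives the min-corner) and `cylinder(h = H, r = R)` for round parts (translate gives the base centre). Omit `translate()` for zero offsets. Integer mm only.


translate([81, 138, 651]) cube([1020, 890, 34]);
translate([134, 191, 0]) cylinder(h = 651, r = 24);
translate([1048, 191, 0]) cylinder(h = 651, r = 24);
translate([134, 975, 0]) cylinder(h = 651, r = 24);
translate([1048, 975, 0]) cylinder(h = 651, r = 24);


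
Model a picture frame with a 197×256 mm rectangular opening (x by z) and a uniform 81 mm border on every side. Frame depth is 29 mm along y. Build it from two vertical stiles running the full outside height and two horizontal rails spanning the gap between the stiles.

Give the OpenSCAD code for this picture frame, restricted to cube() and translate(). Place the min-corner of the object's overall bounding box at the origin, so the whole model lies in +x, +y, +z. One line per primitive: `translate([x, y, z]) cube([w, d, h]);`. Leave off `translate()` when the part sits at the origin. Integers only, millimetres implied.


cube([81, 29, 418]);
translate([278, 0, 0]) cube([81, 29, 418]);
translate([81, 0, 0]) cube([197, 29, 81]);
translate([81, 0, 337]) cube([197, 29, 81]);


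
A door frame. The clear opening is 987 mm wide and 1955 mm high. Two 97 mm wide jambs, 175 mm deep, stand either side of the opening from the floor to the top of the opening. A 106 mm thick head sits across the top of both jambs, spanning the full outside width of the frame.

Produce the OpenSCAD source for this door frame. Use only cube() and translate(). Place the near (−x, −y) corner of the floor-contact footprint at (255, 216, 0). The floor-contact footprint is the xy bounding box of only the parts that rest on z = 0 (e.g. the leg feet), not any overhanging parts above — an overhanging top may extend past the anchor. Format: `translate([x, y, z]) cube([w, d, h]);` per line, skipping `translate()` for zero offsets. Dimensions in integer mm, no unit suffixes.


translate([255, 216, 0]) cube([97, 175, 1955]);
translate([1339, 216, 0]) cube([97, 175, 1955]);
translate([255, 216, 1955]) cube([1181, 175, 106]);


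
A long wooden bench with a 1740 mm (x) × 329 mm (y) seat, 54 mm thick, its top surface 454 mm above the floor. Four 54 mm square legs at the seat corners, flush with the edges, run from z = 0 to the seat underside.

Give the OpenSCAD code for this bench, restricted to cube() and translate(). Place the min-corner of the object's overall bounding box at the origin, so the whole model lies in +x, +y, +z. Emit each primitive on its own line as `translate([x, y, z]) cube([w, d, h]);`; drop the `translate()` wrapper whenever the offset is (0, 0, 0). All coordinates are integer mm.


translate([0, 0, 400]) cube([1740, 329, 54]);
cube([54, 54, 400]);
translate([0, 275, 0]) cube([54, 54, 400]);
translate([1686, 0, 0]) cube([54, 54, 400]);
translate([1686, 275, 0]) cube([54, 54, 400]);


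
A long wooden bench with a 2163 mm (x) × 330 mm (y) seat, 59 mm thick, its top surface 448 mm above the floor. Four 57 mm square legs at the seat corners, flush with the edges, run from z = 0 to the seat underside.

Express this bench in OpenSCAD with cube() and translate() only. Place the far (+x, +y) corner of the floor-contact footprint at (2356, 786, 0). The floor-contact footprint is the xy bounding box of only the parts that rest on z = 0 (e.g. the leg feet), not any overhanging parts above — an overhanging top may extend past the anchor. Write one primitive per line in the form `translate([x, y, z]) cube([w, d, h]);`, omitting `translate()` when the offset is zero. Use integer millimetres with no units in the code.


translate([193, 456, 389]) cube([2163, 330, 59]);
translate([193, 456, 0]) cube([57, 57, 389]);
translate([193, 729, 0]) cube([57, 57, 389]);
translate([2299, 456, 0]) cube([57, 57, 389]);
translate([2299, 729, 0]) cube([57, 57, 389]);


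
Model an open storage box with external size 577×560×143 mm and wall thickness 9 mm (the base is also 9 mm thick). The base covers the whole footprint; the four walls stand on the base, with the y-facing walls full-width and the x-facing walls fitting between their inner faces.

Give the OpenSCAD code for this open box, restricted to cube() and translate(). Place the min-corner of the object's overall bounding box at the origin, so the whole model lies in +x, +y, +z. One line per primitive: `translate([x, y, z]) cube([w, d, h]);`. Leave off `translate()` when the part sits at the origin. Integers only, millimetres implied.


cube([577, 560, 9]);
translate([0, 0, 9]) cube([577, 9, 134]);
translate([0, 551, 9]) cube([577, 9, 134]);
translate([0, 9, 9]) cube([9, 542, 134]);
translate([568, 9, 9]) cube([9, 542, 134]);


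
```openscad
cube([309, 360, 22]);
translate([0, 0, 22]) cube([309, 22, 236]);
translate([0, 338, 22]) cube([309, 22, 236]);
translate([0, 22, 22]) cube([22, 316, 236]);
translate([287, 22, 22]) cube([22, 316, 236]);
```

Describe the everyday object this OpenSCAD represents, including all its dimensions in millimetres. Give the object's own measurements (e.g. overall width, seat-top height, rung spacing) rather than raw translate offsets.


An open-topped rectangular box: outside dimensions 309×360×258 mm, with a uniform wall and base thickness of 22 mm. The base is a full 309×360 slab on the floor; four walls sit on top of the base. The front and back walls (the −y and +y sides) span the full width; the two side walls fit between them.


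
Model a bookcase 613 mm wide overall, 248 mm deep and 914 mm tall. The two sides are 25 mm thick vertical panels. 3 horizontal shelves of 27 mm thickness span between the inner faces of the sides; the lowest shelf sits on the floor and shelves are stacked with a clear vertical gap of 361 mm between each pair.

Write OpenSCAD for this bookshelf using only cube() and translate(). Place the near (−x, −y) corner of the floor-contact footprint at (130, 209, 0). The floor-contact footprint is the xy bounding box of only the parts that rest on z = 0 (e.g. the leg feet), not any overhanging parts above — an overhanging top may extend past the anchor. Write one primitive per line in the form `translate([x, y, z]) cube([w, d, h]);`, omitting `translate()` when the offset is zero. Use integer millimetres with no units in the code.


translate([130, 209, 0]) cube([25, 248, 914]);
translate([718, 209, 0]) cube([25, 248, 914]);
translate([155, 209, 0]) cube([563, 248, 27]);
translate([155, 209, 388]) cube([563, 248, 27]);
translate([155, 209, 776]) cube([563, 248, 27]);


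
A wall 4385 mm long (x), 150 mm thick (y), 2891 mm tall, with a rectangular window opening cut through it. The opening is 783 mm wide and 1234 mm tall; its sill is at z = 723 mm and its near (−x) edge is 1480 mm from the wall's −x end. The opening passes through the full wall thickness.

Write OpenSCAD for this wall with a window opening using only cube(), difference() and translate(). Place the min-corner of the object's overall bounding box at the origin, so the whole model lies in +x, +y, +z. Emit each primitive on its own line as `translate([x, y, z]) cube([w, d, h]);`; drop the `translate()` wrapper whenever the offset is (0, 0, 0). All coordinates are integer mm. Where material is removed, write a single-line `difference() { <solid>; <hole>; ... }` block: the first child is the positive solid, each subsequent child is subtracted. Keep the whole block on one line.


difference() { cube([4385, 150, 2891]); translate([1480, 0, 723]) cube([783, 150, 1234]); }


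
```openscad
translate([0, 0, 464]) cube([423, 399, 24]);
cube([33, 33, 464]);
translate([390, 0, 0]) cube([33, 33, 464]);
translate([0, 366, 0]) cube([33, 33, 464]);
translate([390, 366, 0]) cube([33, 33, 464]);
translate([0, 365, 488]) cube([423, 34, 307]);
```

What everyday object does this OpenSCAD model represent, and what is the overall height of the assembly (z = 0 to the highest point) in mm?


A chair. The overall height is 795 mm.

A slab on four corner posts with a tall panel at the back — a chair. The seat slab sits at z = 464 with thickness 24, and the 307 mm backrest starts at the seat top, so the overall height is 464 + 24 + 307 = 795 mm.


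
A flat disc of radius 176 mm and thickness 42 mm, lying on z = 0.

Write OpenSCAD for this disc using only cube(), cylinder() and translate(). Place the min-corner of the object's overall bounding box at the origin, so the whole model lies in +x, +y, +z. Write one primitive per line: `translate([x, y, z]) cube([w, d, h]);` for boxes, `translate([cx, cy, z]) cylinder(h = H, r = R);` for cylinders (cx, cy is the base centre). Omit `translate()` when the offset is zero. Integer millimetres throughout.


translate([176, 176, 0]) cylinder(h = 42, r = 176);


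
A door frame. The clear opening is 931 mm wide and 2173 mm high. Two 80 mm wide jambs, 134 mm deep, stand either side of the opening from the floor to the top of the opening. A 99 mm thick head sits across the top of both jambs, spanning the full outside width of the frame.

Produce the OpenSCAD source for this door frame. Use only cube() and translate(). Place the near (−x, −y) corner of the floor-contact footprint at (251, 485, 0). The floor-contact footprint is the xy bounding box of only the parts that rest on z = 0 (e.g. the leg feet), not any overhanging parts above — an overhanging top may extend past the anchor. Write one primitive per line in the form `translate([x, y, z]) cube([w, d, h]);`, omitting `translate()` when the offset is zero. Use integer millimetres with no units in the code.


translate([251, 485, 0]) cube([80, 134, 2173]);
translate([1262, 485, 0]) cube([80, 134, 2173]);
translate([251, 485, 2173]) cube([1091, 134, 99]);
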